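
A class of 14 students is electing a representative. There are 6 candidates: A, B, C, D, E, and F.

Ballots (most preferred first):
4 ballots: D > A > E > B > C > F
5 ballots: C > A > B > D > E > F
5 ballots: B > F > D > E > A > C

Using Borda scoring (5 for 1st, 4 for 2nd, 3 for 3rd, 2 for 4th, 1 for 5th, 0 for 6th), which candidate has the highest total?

A: 4×4 + 5×4 + 5×1 = 41
B: 4×2 + 5×3 + 5×5 = 48
C: 4×1 + 5×5 + 5×0 = 29
D: 4×5 + 5×2 + 5×3 = 45
E: 4×3 + 5×1 + 5×2 = 27
F: 4×0 + 5×0 + 5×4 = 20

B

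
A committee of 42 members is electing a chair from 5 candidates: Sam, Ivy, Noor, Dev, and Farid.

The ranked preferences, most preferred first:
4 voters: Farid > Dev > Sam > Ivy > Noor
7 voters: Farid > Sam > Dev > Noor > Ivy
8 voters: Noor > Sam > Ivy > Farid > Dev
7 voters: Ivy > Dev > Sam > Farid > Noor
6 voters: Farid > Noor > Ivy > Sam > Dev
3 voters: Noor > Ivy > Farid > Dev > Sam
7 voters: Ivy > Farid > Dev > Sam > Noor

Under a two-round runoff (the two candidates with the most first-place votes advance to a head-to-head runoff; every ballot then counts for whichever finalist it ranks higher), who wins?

Round 1 first-place votes: Sam 0, Ivy 14, Noor 11, Dev 0, Farid 17. Farid and Ivy advance.
Runoff: Farid is ranked above Ivy on 17 ballots, Ivy above Farid on 25.

Ivy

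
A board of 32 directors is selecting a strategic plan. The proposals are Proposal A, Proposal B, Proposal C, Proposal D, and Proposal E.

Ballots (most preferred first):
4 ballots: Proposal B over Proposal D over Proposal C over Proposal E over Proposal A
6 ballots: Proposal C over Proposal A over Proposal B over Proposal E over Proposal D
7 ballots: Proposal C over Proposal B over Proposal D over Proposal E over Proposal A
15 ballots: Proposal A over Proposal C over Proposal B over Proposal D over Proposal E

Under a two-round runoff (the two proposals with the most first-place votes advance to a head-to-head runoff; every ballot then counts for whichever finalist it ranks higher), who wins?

Round 1 first-place votes: Proposal A 15, Proposal B 4, Proposal C 13, Proposal D 0, Proposal E 0. Proposal A and Proposal C advance.
Runoff: Proposal A is ranked above Proposal C on 15 ballots, Proposal C above Proposal A on 17.

Proposal C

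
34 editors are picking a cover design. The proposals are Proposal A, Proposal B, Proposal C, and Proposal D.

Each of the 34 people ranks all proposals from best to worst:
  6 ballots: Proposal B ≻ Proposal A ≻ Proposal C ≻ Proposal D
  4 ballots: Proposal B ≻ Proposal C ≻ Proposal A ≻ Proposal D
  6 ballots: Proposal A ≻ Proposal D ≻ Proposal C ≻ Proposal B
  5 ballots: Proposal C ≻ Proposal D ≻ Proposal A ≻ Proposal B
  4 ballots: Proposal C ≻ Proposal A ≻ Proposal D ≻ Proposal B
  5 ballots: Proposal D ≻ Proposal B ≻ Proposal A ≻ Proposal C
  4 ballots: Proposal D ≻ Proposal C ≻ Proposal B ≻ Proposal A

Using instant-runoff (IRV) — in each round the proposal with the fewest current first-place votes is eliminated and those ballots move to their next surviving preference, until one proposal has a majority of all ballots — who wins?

Proposal D

Round 1: Proposal A 6, Proposal B 10, Proposal C 9, Proposal D 9. Proposal A eliminated.
Round 2: Proposal B 10, Proposal C 9, Proposal D 15. Proposal C eliminated.
Round 3: Proposal B 10, Proposal D 24. Proposal D has a majority (≥18).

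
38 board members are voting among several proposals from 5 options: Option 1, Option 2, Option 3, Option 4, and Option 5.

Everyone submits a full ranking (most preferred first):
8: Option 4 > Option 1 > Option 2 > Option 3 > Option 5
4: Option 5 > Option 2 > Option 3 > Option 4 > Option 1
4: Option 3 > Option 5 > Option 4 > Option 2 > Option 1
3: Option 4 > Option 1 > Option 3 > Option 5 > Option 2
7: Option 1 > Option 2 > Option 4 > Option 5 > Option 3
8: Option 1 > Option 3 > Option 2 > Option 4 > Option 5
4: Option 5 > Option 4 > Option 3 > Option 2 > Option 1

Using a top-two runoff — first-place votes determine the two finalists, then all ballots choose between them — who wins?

Option 4

Round 1 first-place votes: Option 1 15, Option 2 0, Option 3 4, Option 4 11, Option 5 8. Option 1 and Option 4 advance.
Runoff: Option 1 is ranked above Option 4 on 15 ballots, Option 4 above Option 1 on 23.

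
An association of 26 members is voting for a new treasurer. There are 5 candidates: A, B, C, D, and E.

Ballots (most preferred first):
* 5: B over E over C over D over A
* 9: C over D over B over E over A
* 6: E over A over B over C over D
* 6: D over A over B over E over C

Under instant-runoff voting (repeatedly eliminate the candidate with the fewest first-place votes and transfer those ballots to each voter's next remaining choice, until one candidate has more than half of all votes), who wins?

E

Round 1: A 0, B 5, C 9, D 6, E 6. A eliminated.
Round 2: B 5, C 9, D 6, E 6. B eliminated.
Round 3: C 9, D 6, E 11. D eliminated.
Round 4: C 9, E 17. E has a majority (≥14).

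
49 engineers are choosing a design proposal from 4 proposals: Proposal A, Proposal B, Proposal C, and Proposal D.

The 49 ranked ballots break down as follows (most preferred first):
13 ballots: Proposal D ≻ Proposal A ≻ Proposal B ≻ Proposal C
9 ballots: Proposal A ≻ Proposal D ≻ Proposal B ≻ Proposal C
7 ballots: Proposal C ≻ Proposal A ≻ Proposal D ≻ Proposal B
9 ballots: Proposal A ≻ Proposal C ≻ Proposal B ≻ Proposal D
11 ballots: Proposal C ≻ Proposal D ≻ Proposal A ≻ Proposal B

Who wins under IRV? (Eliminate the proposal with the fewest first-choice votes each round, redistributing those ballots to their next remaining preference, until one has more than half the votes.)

Round 1: Proposal A 18, Proposal B 0, Proposal C 18, Proposal D 13. Proposal B eliminated.
Round 2: Proposal A 18, Proposal C 18, Proposal D 13. Proposal D eliminated.
Round 3: Proposal A 31, Proposal C 18. Proposal A has a majority (≥25).

Proposal A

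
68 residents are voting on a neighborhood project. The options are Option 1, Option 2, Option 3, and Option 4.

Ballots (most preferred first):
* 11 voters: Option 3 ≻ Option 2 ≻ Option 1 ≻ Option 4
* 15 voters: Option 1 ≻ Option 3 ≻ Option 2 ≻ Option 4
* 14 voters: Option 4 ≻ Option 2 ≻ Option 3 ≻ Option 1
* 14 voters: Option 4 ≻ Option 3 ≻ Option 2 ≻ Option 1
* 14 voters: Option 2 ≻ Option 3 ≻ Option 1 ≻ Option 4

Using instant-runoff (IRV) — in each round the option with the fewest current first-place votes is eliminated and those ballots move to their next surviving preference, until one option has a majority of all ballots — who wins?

Round 1: Option 1 15, Option 2 14, Option 3 11, Option 4 28. Option 3 eliminated.
Round 2: Option 1 15, Option 2 25, Option 4 28. Option 1 eliminated.
Round 3: Option 2 40, Option 4 28. Option 2 has a majority (≥35).

Option 2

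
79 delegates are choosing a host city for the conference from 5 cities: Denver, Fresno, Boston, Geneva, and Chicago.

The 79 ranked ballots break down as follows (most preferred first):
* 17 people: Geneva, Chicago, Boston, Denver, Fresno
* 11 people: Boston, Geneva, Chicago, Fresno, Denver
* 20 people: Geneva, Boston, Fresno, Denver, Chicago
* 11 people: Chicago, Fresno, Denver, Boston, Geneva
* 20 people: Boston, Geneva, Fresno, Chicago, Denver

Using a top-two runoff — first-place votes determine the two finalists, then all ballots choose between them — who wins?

Round 1 first-place votes: Denver 0, Fresno 0, Boston 31, Geneva 37, Chicago 11. Geneva and Boston advance.
Runoff: Geneva is ranked above Boston on 37 ballots, Boston above Geneva on 42.

Boston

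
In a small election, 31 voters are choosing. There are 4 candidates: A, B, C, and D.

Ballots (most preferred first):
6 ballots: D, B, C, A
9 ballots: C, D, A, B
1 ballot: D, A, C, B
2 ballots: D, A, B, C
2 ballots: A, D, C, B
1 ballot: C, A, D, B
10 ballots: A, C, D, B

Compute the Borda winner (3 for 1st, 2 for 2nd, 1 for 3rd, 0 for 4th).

D

A: 6×0 + 9×1 + 1×2 + 2×2 + 2×3 + 1×2 + 10×3 = 53
B: 6×2 + 9×0 + 1×0 + 2×1 + 2×0 + 1×0 + 10×0 = 14
C: 6×1 + 9×3 + 1×1 + 2×0 + 2×1 + 1×3 + 10×2 = 59
D: 6×3 + 9×2 + 1×3 + 2×3 + 2×2 + 1×1 + 10×1 = 60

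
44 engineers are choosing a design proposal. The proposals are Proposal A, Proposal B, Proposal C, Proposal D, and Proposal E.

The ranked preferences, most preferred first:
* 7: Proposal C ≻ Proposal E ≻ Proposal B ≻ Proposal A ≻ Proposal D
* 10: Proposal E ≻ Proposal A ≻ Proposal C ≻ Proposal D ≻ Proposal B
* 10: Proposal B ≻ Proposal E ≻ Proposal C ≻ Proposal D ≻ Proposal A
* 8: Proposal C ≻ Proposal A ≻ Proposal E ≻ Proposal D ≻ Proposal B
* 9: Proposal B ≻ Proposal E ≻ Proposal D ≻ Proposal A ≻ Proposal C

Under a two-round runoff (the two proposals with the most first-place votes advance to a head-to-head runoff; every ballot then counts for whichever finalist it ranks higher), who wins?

Proposal C

Round 1 first-place votes: Proposal A 0, Proposal B 19, Proposal C 15, Proposal D 0, Proposal E 10. Proposal B and Proposal C advance.
Runoff: Proposal B is ranked above Proposal C on 19 ballots, Proposal C above Proposal B on 25.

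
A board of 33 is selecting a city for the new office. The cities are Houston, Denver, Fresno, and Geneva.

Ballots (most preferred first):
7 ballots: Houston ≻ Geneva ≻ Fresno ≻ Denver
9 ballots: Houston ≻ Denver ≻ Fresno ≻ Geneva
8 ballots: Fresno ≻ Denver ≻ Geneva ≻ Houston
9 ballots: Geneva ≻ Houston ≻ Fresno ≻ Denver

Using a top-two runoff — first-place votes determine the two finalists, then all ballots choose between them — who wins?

Round 1 first-place votes: Houston 16, Denver 0, Fresno 8, Geneva 9. Houston and Geneva advance.
Runoff: Houston is ranked above Geneva on 16 ballots, Geneva above Houston on 17.

Geneva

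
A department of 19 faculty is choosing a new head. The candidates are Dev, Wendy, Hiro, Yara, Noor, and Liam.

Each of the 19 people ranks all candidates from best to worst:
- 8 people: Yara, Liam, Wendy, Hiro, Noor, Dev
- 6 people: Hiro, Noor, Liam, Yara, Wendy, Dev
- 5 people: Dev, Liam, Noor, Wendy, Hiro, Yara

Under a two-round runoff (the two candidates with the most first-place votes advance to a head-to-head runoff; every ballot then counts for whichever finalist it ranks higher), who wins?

Round 1 first-place votes: Dev 5, Wendy 0, Hiro 6, Yara 8, Noor 0, Liam 0. Yara and Hiro advance.
Runoff: Yara is ranked above Hiro on 8 ballots, Hiro above Yara on 11.

Hiro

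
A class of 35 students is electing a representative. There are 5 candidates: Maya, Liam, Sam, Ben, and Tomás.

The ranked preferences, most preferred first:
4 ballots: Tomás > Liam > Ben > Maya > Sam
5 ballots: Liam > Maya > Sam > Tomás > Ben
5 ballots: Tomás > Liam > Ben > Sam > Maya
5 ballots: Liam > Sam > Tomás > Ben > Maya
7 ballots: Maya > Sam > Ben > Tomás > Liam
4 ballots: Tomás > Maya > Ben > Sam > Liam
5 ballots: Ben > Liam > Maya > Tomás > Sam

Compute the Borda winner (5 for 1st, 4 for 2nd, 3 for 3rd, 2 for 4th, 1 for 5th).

Maya: 4×2 + 5×4 + 5×1 + 5×1 + 7×5 + 4×4 + 5×3 = 104
Liam: 4×4 + 5×5 + 5×4 + 5×5 + 7×1 + 4×1 + 5×4 = 117
Sam: 4×1 + 5×3 + 5×2 + 5×4 + 7×4 + 4×2 + 5×1 = 90
Ben: 4×3 + 5×1 + 5×3 + 5×2 + 7×3 + 4×3 + 5×5 = 100
Tomás: 4×5 + 5×2 + 5×5 + 5×3 + 7×2 + 4×5 + 5×2 = 114

Liam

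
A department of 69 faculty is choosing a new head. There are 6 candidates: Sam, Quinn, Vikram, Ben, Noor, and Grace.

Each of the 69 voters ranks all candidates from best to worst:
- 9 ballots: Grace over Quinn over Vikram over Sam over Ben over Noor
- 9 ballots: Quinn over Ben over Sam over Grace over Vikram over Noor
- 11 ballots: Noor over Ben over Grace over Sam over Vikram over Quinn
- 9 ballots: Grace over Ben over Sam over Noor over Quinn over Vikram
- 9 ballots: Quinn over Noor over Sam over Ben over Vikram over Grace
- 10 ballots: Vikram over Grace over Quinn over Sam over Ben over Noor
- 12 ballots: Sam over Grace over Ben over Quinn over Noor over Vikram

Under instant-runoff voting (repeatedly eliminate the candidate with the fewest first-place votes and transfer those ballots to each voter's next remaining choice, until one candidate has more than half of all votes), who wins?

Grace

Round 1: Sam 12, Quinn 18, Vikram 10, Ben 0, Noor 11, Grace 18. Ben eliminated.
Round 2: Sam 12, Quinn 18, Vikram 10, Noor 11, Grace 18. Vikram eliminated.
Round 3: Sam 12, Quinn 18, Noor 11, Grace 28. Noor eliminated.
Round 4: Sam 12, Quinn 18, Grace 39. Grace has a majority (≥35).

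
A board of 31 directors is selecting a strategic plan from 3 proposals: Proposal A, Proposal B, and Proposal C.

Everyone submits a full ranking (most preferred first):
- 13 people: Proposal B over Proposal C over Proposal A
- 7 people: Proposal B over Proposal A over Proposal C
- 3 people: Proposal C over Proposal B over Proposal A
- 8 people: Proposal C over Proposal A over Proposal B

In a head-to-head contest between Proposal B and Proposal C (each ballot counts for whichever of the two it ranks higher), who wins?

Proposal B is ranked above Proposal C on 20 ballots; Proposal C above Proposal B on 11.

Proposal B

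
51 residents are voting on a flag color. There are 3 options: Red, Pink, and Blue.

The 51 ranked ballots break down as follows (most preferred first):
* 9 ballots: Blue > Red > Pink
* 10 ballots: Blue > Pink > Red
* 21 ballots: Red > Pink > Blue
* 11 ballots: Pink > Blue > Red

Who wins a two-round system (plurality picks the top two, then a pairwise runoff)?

Blue

Round 1 first-place votes: Red 21, Pink 11, Blue 19. Red and Blue advance.
Runoff: Red is ranked above Blue on 21 ballots, Blue above Red on 30.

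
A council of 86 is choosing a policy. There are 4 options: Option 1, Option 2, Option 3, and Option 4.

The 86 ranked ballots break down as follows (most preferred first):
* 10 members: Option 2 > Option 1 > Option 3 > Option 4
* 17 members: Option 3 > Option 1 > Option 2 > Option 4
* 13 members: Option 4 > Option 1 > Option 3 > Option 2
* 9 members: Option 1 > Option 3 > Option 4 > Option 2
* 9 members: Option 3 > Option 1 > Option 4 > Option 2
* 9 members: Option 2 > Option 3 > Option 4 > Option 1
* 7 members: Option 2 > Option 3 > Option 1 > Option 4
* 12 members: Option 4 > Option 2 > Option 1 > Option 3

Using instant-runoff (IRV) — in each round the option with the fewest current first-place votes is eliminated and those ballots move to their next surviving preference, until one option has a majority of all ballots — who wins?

Option 3

Round 1: Option 1 9, Option 2 26, Option 3 26, Option 4 25. Option 1 eliminated.
Round 2: Option 2 26, Option 3 35, Option 4 25. Option 4 eliminated.
Round 3: Option 2 38, Option 3 48. Option 3 has a majority (≥44).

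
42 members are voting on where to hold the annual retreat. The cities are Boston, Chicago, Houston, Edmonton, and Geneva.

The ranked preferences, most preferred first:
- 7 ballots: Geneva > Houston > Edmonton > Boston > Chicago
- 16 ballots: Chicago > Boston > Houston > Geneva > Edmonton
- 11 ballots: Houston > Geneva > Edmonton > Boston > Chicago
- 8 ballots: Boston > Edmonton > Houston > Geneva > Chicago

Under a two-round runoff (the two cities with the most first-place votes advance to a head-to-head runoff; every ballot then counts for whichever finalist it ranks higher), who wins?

Round 1 first-place votes: Boston 8, Chicago 16, Houston 11, Edmonton 0, Geneva 7. Chicago and Houston advance.
Runoff: Chicago is ranked above Houston on 16 ballots, Houston above Chicago on 26.

Houston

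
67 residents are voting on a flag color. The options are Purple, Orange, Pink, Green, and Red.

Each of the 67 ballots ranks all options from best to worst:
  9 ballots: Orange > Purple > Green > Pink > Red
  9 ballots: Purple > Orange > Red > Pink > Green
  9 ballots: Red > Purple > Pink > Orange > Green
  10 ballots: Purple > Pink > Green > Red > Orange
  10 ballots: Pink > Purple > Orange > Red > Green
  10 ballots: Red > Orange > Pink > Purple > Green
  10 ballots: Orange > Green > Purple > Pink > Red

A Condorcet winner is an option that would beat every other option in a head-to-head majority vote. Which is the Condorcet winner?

Purple

Purple vs Orange: 38–29
Purple vs Pink: 47–20
Purple vs Green: 57–10
Purple vs Red: 48–19
Purple beats every other option.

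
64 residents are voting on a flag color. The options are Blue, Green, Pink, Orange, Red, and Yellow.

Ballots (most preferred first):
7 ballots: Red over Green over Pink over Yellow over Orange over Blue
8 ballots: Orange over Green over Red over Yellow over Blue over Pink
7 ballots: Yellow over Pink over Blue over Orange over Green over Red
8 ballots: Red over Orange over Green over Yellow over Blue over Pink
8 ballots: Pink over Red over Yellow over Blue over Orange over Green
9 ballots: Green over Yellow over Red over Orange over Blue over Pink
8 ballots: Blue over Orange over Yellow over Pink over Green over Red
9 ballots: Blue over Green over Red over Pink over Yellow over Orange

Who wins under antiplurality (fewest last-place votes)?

Yellow

Last-place votes: Blue 7, Green 8, Pink 25, Orange 9, Red 15, Yellow 0.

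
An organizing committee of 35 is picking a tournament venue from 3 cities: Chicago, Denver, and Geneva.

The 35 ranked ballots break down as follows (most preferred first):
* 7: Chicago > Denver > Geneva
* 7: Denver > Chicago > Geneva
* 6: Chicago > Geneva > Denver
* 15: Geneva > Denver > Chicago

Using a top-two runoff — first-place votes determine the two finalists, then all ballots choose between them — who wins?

Round 1 first-place votes: Chicago 13, Denver 7, Geneva 15. Geneva and Chicago advance.
Runoff: Geneva is ranked above Chicago on 15 ballots, Chicago above Geneva on 20.

Chicago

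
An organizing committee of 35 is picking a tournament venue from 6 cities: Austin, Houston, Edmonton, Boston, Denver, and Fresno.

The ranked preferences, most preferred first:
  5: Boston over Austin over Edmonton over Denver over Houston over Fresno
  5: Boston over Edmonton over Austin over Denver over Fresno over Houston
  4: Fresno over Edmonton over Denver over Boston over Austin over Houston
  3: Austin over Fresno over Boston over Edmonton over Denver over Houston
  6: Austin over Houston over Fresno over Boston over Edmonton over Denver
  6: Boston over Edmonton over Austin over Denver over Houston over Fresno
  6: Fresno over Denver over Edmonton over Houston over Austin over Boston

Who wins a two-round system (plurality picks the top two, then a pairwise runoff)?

Fresno

Round 1 first-place votes: Austin 9, Houston 0, Edmonton 0, Boston 16, Denver 0, Fresno 10. Boston and Fresno advance.
Runoff: Boston is ranked above Fresno on 16 ballots, Fresno above Boston on 19.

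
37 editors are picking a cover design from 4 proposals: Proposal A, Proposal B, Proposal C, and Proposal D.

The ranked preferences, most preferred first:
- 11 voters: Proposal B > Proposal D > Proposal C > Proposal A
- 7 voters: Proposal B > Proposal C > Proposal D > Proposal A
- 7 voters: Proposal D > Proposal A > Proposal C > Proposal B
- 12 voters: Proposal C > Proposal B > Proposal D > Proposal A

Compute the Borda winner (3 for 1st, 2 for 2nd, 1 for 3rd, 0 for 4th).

Proposal A: 11×0 + 7×0 + 7×2 + 12×0 = 14
Proposal B: 11×3 + 7×3 + 7×0 + 12×2 = 78
Proposal C: 11×1 + 7×2 + 7×1 + 12×3 = 68
Proposal D: 11×2 + 7×1 + 7×3 + 12×1 = 62

Proposal B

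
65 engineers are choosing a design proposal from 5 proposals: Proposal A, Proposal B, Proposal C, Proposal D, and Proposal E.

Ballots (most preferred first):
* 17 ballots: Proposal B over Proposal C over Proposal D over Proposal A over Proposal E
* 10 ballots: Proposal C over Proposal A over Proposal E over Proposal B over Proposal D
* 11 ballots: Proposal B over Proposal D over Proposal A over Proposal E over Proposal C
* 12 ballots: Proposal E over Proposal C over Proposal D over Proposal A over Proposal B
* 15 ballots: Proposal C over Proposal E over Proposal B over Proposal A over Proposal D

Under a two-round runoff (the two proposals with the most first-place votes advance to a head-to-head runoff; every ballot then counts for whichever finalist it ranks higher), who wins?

Proposal C

Round 1 first-place votes: Proposal A 0, Proposal B 28, Proposal C 25, Proposal D 0, Proposal E 12. Proposal B and Proposal C advance.
Runoff: Proposal B is ranked above Proposal C on 28 ballots, Proposal C above Proposal B on 37.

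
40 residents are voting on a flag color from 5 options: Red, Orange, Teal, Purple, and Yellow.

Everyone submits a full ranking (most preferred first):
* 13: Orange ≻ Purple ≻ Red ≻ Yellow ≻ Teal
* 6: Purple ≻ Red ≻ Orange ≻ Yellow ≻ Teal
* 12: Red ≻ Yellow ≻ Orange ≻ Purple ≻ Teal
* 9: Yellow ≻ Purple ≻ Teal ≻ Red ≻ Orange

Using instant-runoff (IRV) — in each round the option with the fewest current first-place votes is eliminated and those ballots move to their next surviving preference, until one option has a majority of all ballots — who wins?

Red

Round 1: Red 12, Orange 13, Teal 0, Purple 6, Yellow 9. Teal eliminated.
Round 2: Red 12, Orange 13, Purple 6, Yellow 9. Purple eliminated.
Round 3: Red 18, Orange 13, Yellow 9. Yellow eliminated.
Round 4: Red 27, Orange 13. Red has a majority (≥21).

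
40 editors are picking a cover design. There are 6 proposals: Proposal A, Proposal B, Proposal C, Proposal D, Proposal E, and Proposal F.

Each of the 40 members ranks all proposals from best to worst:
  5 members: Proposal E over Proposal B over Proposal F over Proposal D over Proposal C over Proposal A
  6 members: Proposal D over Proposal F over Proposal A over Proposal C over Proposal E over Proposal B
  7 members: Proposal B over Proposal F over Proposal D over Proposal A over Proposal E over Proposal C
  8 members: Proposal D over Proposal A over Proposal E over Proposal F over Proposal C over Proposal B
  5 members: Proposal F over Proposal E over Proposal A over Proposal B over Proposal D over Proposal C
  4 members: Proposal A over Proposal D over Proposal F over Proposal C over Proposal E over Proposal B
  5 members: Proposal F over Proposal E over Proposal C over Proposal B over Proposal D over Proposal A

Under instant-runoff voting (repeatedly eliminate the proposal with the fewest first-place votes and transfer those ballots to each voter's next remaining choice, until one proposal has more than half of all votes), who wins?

Proposal B

Round 1: Proposal A 4, Proposal B 7, Proposal C 0, Proposal D 14, Proposal E 5, Proposal F 10. Proposal C eliminated.
Round 2: Proposal A 4, Proposal B 7, Proposal D 14, Proposal E 5, Proposal F 10. Proposal A eliminated.
Round 3: Proposal B 7, Proposal D 18, Proposal E 5, Proposal F 10. Proposal E eliminated.
Round 4: Proposal B 12, Proposal D 18, Proposal F 10. Proposal F eliminated.
Round 5: Proposal B 22, Proposal D 18. Proposal B has a majority (≥21).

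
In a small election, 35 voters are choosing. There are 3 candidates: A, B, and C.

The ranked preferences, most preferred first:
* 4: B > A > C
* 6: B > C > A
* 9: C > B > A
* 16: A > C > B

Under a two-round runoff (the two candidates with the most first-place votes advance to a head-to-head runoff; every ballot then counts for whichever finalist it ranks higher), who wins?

Round 1 first-place votes: A 16, B 10, C 9. A and B advance.
Runoff: A is ranked above B on 16 ballots, B above A on 19.

B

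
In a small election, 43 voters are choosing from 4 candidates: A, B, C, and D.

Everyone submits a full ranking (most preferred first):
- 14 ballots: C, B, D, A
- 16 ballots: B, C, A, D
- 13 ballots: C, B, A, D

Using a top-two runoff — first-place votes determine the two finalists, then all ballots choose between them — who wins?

C

Round 1 first-place votes: A 0, B 16, C 27, D 0. C and B advance.
Runoff: C is ranked above B on 27 ballots, B above C on 16.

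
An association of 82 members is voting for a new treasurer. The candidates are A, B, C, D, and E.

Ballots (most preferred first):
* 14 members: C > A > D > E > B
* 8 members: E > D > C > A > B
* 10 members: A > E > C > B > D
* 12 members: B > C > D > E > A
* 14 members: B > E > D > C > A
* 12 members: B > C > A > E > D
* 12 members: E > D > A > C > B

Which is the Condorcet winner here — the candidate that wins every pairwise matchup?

E vs A: 46–36
E vs B: 44–38
E vs C: 44–38
E vs D: 56–26
E beats every other candidate.

E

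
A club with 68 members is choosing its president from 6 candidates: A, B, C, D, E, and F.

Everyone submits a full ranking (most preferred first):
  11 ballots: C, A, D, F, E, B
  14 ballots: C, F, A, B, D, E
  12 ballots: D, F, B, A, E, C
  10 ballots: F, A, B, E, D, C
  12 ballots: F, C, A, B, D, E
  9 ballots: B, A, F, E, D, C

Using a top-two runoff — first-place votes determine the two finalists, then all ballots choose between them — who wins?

F

Round 1 first-place votes: A 0, B 9, C 25, D 12, E 0, F 22. C and F advance.
Runoff: C is ranked above F on 25 ballots, F above C on 43.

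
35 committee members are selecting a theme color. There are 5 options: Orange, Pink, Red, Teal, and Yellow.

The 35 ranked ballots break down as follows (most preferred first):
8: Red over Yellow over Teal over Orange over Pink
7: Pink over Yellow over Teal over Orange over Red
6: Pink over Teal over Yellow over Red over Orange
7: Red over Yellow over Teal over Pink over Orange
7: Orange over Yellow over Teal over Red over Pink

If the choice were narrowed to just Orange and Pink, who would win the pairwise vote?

Orange is ranked above Pink on 15 ballots; Pink above Orange on 20.

Pink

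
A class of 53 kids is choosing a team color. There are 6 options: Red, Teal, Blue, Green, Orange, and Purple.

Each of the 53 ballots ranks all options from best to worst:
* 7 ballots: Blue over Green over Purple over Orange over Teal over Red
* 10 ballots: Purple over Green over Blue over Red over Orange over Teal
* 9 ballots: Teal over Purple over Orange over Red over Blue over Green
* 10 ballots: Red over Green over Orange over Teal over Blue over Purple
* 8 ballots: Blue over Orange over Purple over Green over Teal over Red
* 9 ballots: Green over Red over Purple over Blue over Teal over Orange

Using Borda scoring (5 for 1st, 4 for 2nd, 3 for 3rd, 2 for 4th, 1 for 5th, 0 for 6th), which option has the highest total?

Red: 7×0 + 10×2 + 9×2 + 10×5 + 8×0 + 9×4 = 124
Teal: 7×1 + 10×0 + 9×5 + 10×2 + 8×1 + 9×1 = 89
Blue: 7×5 + 10×3 + 9×1 + 10×1 + 8×5 + 9×2 = 142
Green: 7×4 + 10×4 + 9×0 + 10×4 + 8×2 + 9×5 = 169
Orange: 7×2 + 10×1 + 9×3 + 10×3 + 8×4 + 9×0 = 113
Purple: 7×3 + 10×5 + 9×4 + 10×0 + 8×3 + 9×3 = 158

Green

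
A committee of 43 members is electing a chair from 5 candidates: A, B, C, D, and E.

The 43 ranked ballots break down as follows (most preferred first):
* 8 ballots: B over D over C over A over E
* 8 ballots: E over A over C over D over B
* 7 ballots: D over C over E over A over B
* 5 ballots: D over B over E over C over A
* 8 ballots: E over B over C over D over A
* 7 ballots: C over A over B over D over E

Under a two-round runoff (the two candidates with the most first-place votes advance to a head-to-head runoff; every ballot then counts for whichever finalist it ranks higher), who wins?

Round 1 first-place votes: A 0, B 8, C 7, D 12, E 16. E and D advance.
Runoff: E is ranked above D on 16 ballots, D above E on 27.

D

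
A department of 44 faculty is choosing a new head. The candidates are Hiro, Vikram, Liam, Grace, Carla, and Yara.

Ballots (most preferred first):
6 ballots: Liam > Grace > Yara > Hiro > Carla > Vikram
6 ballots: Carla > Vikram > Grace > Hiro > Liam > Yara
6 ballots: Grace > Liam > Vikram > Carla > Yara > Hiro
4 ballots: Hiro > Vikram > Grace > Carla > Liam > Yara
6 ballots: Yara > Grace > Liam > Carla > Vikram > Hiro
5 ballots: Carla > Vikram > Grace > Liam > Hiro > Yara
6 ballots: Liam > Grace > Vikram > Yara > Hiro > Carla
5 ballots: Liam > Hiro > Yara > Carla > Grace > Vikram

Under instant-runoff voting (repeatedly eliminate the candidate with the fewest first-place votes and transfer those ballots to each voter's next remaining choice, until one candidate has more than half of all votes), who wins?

Round 1: Hiro 4, Vikram 0, Liam 17, Grace 6, Carla 11, Yara 6. Vikram eliminated.
Round 2: Hiro 4, Liam 17, Grace 6, Carla 11, Yara 6. Hiro eliminated.
Round 3: Liam 17, Grace 10, Carla 11, Yara 6. Yara eliminated.
Round 4: Liam 17, Grace 16, Carla 11. Carla eliminated.
Round 5: Liam 17, Grace 27. Grace has a majority (≥23).

Grace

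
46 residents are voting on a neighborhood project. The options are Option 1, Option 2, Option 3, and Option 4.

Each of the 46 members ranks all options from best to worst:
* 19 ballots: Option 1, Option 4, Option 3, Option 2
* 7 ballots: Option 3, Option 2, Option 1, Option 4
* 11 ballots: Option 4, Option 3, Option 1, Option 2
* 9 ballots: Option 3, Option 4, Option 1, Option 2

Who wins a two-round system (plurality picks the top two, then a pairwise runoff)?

Round 1 first-place votes: Option 1 19, Option 2 0, Option 3 16, Option 4 11. Option 1 and Option 3 advance.
Runoff: Option 1 is ranked above Option 3 on 19 ballots, Option 3 above Option 1 on 27.

Option 3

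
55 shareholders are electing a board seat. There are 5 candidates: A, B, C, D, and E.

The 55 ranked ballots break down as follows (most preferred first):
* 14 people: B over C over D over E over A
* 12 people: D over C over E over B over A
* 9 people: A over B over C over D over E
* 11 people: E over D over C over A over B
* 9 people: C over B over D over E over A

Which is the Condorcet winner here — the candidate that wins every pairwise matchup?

C

C vs A: 46–9
C vs B: 32–23
C vs D: 32–23
C vs E: 44–11
C beats every other candidate.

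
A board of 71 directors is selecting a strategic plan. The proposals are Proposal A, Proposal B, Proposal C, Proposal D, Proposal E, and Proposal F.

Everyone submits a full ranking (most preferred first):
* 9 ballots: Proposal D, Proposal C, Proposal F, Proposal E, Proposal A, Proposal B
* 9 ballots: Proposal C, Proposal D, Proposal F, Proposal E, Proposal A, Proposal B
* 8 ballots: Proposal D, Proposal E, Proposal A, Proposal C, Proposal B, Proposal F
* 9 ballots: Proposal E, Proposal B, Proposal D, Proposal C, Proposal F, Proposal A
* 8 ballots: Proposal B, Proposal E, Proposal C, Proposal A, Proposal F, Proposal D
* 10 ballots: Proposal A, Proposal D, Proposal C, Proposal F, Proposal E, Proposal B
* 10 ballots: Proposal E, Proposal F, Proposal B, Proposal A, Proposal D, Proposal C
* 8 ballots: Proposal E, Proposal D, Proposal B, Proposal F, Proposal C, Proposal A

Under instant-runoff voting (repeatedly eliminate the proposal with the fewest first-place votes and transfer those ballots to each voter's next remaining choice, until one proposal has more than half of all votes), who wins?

Round 1: Proposal A 10, Proposal B 8, Proposal C 9, Proposal D 17, Proposal E 27, Proposal F 0. Proposal F eliminated.
Round 2: Proposal A 10, Proposal B 8, Proposal C 9, Proposal D 17, Proposal E 27. Proposal B eliminated.
Round 3: Proposal A 10, Proposal C 9, Proposal D 17, Proposal E 35. Proposal C eliminated.
Round 4: Proposal A 10, Proposal D 26, Proposal E 35. Proposal A eliminated.
Round 5: Proposal D 36, Proposal E 35. Proposal D has a majority (≥36).

Proposal D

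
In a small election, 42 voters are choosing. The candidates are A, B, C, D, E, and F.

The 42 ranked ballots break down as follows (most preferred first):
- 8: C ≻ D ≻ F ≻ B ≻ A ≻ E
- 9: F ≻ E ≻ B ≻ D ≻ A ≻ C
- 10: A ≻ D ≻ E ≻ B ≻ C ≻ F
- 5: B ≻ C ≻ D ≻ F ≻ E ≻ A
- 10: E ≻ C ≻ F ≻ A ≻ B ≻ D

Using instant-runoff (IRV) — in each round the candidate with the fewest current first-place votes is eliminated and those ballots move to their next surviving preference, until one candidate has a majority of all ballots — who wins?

Round 1: A 10, B 5, C 8, D 0, E 10, F 9. D eliminated.
Round 2: A 10, B 5, C 8, E 10, F 9. B eliminated.
Round 3: A 10, C 13, E 10, F 9. F eliminated.
Round 4: A 10, C 13, E 19. A eliminated.
Round 5: C 13, E 29. E has a majority (≥22).

E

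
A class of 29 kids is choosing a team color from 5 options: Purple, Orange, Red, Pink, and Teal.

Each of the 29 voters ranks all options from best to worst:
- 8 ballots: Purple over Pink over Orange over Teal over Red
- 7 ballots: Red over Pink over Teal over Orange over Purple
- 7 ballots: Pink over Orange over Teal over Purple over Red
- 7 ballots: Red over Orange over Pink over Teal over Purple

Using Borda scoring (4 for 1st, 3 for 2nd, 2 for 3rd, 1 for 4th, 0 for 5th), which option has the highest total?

Pink

Purple: 8×4 + 7×0 + 7×1 + 7×0 = 39
Orange: 8×2 + 7×1 + 7×3 + 7×3 = 65
Red: 8×0 + 7×4 + 7×0 + 7×4 = 56
Pink: 8×3 + 7×3 + 7×4 + 7×2 = 87
Teal: 8×1 + 7×2 + 7×2 + 7×1 = 43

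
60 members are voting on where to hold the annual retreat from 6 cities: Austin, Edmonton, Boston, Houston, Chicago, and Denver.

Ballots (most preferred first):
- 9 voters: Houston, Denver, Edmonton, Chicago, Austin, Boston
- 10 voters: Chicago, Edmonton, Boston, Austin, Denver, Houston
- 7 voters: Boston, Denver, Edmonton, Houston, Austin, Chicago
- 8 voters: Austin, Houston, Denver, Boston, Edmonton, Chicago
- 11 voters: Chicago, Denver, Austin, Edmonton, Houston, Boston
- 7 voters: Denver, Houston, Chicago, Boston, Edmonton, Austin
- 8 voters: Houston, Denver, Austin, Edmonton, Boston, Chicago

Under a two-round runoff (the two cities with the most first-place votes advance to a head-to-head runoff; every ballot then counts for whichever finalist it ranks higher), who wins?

Round 1 first-place votes: Austin 8, Edmonton 0, Boston 7, Houston 17, Chicago 21, Denver 7. Chicago and Houston advance.
Runoff: Chicago is ranked above Houston on 21 ballots, Houston above Chicago on 39.

Houston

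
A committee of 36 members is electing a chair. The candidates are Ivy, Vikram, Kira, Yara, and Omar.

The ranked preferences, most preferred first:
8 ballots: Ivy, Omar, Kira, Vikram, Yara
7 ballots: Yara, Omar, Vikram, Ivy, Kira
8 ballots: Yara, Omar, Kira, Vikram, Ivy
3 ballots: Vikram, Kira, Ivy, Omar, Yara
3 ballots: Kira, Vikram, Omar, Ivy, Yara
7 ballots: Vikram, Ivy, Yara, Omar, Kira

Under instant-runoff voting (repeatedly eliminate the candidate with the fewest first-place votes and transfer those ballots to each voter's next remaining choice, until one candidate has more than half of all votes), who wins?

Round 1: Ivy 8, Vikram 10, Kira 3, Yara 15, Omar 0. Omar eliminated.
Round 2: Ivy 8, Vikram 10, Kira 3, Yara 15. Kira eliminated.
Round 3: Ivy 8, Vikram 13, Yara 15. Ivy eliminated.
Round 4: Vikram 21, Yara 15. Vikram has a majority (≥19).

Vikram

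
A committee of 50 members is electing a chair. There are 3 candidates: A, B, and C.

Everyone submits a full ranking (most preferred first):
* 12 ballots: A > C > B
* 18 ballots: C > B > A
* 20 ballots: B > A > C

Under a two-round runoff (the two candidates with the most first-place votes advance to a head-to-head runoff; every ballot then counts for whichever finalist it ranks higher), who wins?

C

Round 1 first-place votes: A 12, B 20, C 18. B and C advance.
Runoff: B is ranked above C on 20 ballots, C above B on 30.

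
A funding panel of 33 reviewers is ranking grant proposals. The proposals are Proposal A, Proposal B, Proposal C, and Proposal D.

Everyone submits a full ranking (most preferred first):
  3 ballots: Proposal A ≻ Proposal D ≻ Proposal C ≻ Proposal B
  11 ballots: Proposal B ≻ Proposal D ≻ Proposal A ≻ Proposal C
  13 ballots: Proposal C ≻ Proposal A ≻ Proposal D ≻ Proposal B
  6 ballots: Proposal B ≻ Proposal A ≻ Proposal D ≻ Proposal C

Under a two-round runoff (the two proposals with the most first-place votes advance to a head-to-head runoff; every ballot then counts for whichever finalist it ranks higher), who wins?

Round 1 first-place votes: Proposal A 3, Proposal B 17, Proposal C 13, Proposal D 0. Proposal B and Proposal C advance.
Runoff: Proposal B is ranked above Proposal C on 17 ballots, Proposal C above Proposal B on 16.

Proposal B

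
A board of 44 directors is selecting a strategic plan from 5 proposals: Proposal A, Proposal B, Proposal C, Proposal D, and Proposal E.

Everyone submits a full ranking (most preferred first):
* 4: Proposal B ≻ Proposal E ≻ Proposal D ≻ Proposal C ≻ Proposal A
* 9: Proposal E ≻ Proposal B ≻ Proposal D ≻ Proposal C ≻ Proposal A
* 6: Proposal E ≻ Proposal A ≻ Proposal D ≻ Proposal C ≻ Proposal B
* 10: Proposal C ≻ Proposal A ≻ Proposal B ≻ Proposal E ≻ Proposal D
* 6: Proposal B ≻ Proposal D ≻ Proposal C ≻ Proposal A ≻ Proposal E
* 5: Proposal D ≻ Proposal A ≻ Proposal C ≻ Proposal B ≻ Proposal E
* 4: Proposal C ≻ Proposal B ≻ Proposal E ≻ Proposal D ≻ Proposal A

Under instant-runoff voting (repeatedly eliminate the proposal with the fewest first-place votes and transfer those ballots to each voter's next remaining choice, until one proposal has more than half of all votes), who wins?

Round 1: Proposal A 0, Proposal B 10, Proposal C 14, Proposal D 5, Proposal E 15. Proposal A eliminated.
Round 2: Proposal B 10, Proposal C 14, Proposal D 5, Proposal E 15. Proposal D eliminated.
Round 3: Proposal B 10, Proposal C 19, Proposal E 15. Proposal B eliminated.
Round 4: Proposal C 25, Proposal E 19. Proposal C has a majority (≥23).

Proposal C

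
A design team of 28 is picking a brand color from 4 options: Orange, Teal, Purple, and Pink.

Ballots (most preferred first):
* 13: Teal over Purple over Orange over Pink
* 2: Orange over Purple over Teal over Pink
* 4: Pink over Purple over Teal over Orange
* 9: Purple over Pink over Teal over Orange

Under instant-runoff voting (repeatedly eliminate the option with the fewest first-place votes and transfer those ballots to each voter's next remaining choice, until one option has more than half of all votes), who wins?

Purple

Round 1: Orange 2, Teal 13, Purple 9, Pink 4. Orange eliminated.
Round 2: Teal 13, Purple 11, Pink 4. Pink eliminated.
Round 3: Teal 13, Purple 15. Purple has a majority (≥15).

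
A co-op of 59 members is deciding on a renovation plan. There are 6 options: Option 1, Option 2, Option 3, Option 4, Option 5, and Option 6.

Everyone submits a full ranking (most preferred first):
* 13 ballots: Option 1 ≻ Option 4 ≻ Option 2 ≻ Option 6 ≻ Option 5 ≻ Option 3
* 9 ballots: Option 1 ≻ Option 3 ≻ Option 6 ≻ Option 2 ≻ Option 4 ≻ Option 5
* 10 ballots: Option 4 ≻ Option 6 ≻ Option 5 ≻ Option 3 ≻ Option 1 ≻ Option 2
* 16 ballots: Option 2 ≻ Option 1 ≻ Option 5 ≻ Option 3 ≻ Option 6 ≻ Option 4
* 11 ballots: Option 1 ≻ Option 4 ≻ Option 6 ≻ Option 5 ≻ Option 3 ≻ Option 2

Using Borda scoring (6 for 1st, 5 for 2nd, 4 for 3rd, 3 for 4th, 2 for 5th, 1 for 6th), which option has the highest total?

Option 1

Option 1: 13×6 + 9×6 + 10×2 + 16×5 + 11×6 = 298
Option 2: 13×4 + 9×3 + 10×1 + 16×6 + 11×1 = 196
Option 3: 13×1 + 9×5 + 10×3 + 16×3 + 11×2 = 158
Option 4: 13×5 + 9×2 + 10×6 + 16×1 + 11×5 = 214
Option 5: 13×2 + 9×1 + 10×4 + 16×4 + 11×3 = 172
Option 6: 13×3 + 9×4 + 10×5 + 16×2 + 11×4 = 201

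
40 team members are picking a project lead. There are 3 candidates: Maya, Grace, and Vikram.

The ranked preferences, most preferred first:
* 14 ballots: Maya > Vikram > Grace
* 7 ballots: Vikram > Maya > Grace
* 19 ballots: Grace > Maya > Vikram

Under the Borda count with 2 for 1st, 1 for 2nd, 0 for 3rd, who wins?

Maya: 14×2 + 7×1 + 19×1 = 54
Grace: 14×0 + 7×0 + 19×2 = 38
Vikram: 14×1 + 7×2 + 19×0 = 28

Maya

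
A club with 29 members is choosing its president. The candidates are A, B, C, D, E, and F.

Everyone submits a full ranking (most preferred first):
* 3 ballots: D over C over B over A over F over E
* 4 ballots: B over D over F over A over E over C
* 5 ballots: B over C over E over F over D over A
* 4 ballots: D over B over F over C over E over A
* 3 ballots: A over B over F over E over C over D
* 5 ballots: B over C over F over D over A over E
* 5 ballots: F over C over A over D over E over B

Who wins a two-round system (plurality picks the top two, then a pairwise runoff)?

B

Round 1 first-place votes: A 3, B 14, C 0, D 7, E 0, F 5. B and D advance.
Runoff: B is ranked above D on 17 ballots, D above B on 12.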